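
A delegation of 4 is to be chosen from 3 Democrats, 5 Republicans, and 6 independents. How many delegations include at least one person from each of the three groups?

Total 4-person selections from all 14: C(14,4) = 1001.
Selections missing a whole group: no Democrats → C(11,4) = 330; no Republicans → C(9,4) = 126; no independents → C(8,4) = 70.
Add back selections omitting two groups (i.e. drawn from a single group): C(3,4) + C(5,4) + C(6,4) = 20.
By inclusion–exclusion: 1001 − 526 + 20 = 495.

495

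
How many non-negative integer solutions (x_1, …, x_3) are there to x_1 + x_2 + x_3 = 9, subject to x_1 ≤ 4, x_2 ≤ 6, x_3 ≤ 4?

19

Without the upper bounds there are C(11,2) = 55 ways to split 9 among 3 variables.
Subtract solutions that violate a single cap (substitute x_i' = x_i − (cap_i+1)): x_1 ≥ 5 gives C(6,2) = 15; x_2 ≥ 7 gives C(4,2) = 6; x_3 ≥ 5 gives C(6,2) = 15. Together 36.
No two caps can be exceeded simultaneously, so the pair terms are all 0.
By inclusion–exclusion the count is 55 − 36 + 0 = 19.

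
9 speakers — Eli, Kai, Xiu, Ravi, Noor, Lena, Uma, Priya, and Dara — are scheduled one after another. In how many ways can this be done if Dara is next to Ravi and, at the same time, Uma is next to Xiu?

Treat {Dara,Ravi} as one block (2 orders) and {Uma,Xiu} as another (2 orders).
That leaves 7 units to arrange: 2 × 2 × 7! = 4 × 5040 = 20160.

20160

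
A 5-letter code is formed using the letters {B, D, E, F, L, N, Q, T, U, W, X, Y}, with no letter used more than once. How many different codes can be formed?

Choose and order 5 of the 12 symbols: the first letter has 12 options, the next 11, and so on down to 8.
That product is 12 × 11 × 10 × 9 × 8 = 95040.

95040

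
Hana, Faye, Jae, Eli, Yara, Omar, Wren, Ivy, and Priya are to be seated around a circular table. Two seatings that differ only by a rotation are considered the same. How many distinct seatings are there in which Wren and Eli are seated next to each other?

10080

Glue Wren and Eli into a block (2 internal orders). Seating 8 units around a circle gives (7)! arrangements.
So 2 × (7)! = 2 × 5040 = 10080.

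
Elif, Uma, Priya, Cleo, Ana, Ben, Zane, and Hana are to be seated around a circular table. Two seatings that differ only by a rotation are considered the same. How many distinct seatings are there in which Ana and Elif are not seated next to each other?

Without the restriction there are (7)! = 5040 seatings.
Those with Ana next to Elif: fuse the pair into one unit and seat 7 units around a circle — 2·(6)! = 1440.
Subtracting, 5040 − 1440 = 3600.

3600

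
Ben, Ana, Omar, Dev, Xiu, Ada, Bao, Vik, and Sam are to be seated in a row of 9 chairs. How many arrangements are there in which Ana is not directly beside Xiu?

282240

Of the 9! = 362880 arrangements, those with Ana and Xiu adjacent number 2 × 8! = 80640 (treat the pair as a block with 2 internal orders).
So 362880 − 80640 = 282240 arrangements keep them apart.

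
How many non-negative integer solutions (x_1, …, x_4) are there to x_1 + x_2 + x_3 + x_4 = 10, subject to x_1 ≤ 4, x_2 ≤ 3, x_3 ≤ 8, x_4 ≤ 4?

Without the upper bounds there are C(13,3) = 286 ways to split 10 among 4 variables.
Subtract solutions that violate a single cap (substitute x_i' = x_i − (cap_i+1)): x_1 ≥ 5 gives C(8,3) = 56; x_2 ≥ 4 gives C(9,3) = 84; x_3 ≥ 9 gives C(4,3) = 4; x_4 ≥ 5 gives C(8,3) = 56. Together 200.
Add back pairs where two caps are both exceeded: 4 + 0 + 1 + 0 + 4 + 0 = 9.
By inclusion–exclusion the count is 286 − 200 + 9 = 95.

95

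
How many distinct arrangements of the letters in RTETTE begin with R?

With the first slot taken by R, it remains to arrange the other 5 letters (TETTE).
Those 5 letters have E appearing twice and T appearing 3 times, giving (5)!/(3!·2!) = 10.

10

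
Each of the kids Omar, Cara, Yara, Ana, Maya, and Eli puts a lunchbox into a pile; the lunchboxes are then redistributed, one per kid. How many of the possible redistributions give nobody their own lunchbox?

Let Aᵢ be the assignments in which kid i gets their own lunchbox. We want the size of the complement of A₁∪…∪A_6.
By inclusion–exclusion this is Σ_{j=0}^{6} (−1)^j C(6,j)·(6−j)!.
Computing: 720 − 720 + 360 − 120 + 30 − 6 + 1 = 265.

265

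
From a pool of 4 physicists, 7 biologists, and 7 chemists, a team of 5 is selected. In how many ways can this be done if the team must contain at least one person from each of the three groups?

Total 5-person selections from all 18: C(18,5) = 8568.
Subtract selections that omit an entire group: no physicists → C(14,5) = 2002; no biologists → C(11,5) = 462; no chemists → C(11,5) = 462.
Add back selections omitting two groups (i.e. drawn from a single group): C(4,5) + C(7,5) + C(7,5) = 42.
By inclusion–exclusion: 8568 − 2926 + 42 = 5684.

5684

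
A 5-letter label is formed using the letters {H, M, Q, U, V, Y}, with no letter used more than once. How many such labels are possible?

Choose and order 5 of the 6 symbols: the first letter has 6 options, the next 5, and so on down to 2.
That product is 6 × 5 × 4 × 3 × 2 = 720.

720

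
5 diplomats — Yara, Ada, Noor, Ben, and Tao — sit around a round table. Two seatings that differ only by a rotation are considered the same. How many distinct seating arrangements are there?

24

Fix one person's seat to break rotational symmetry; the remaining 4 people can be arranged in (4)! = 24 ways.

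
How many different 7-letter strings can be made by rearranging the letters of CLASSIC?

Letter multiplicities in CLASSIC: A×1, C×2, I×1, L×1, S×2.
The number of distinct arrangements is 7!/(2!·2!) = 5040/4 = 1260.

1260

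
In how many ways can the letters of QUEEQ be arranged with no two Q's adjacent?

Total arrangements of QUEEQ: 5!/(2!·2!) = 30.
Arrangements with the Q's together: treat QQ as one letter, giving (4)!/(2!) = 12.
Subtracting, 30 − 12 = 18 arrangements keep the Q's apart.

18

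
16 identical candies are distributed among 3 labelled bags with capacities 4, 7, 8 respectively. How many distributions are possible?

Without the upper bounds there are C(18,2) = 153 ways to split 16 among 3 bags.
Subtract solutions that violate a single cap (substitute x_i' = x_i − (cap_i+1)): x_1 ≥ 5 gives C(13,2) = 78; x_2 ≥ 8 gives C(10,2) = 45; x_3 ≥ 9 gives C(9,2) = 36. Together 159.
Add back pairs where two caps are both exceeded: 10 + 6 + 0 = 16.
By inclusion–exclusion the count is 153 − 159 + 16 = 10.

10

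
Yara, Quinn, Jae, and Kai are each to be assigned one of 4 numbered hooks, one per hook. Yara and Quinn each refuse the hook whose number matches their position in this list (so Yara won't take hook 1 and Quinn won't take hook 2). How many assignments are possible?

14

Let Aᵢ (for i ∈ {1, 2}) be the placements that put person i in their forbidden hook. Any j of these fix j positions, leaving (4−j)! ways to fill the rest, and there are C(2,j) ways to pick which j.
By inclusion–exclusion, the number of valid placements is Σ_{j=0}^{2} (−1)^j C(2,j)·(4−j)!.
Computing: 24 − 12 + 2 = 14.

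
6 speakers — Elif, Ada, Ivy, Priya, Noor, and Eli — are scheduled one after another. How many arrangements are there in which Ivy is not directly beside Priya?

480

Of the 6! = 720 arrangements, those with Ivy and Priya adjacent number 2 × 5! = 240 (treat the pair as a block with 2 internal orders).
So 720 − 240 = 480 arrangements keep them apart.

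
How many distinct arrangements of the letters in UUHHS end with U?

Fix U in the last position and arrange the remaining 4 letters.
Those 4 letters have H appearing twice, giving (4)!/(2!) = 12.

12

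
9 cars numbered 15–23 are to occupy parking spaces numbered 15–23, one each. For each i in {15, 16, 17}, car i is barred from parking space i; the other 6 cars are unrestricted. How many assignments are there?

256320

Let Aᵢ (for i ∈ {15, 16, 17}) be the placements that put car i in its forbidden parking space. Any j of these fix j positions, leaving (9−j)! ways to fill the rest, and there are C(3,j) ways to pick which j.
By inclusion–exclusion, the number of valid placements is Σ_{j=0}^{3} (−1)^j C(3,j)·(9−j)!.
Computing: 362880 − 120960 + 15120 − 720 = 256320.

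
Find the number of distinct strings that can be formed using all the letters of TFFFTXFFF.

The 9 letters of TFFFTXFFF have repeats: F appearing 6 times and T appearing twice.
So there are 9! / (6!·2!) = 252 distinguishable arrangements.

252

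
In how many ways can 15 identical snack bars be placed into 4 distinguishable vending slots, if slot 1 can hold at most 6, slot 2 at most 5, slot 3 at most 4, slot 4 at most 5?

By stars and bars, unrestricted non-negative solutions to x_1+…+x_4 = 15 number C(15+3,3) = 816.
Subtract solutions that violate a single cap (substitute x_i' = x_i − (cap_i+1)): x_1 ≥ 7 gives C(11,3) = 165; x_2 ≥ 6 gives C(12,3) = 220; x_3 ≥ 5 gives C(13,3) = 286; x_4 ≥ 6 gives C(12,3) = 220. Together 891.
Add back pairs where two caps are both exceeded: 10 + 20 + 10 + 35 + 20 + 35 = 130.
By inclusion–exclusion the count is 816 − 891 + 130 = 55.

55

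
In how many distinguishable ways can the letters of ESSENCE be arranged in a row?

420

Letter multiplicities in ESSENCE: C×1, E×3, N×1, S×2.
So there are 7! / (3!·2!) = 420 distinguishable arrangements.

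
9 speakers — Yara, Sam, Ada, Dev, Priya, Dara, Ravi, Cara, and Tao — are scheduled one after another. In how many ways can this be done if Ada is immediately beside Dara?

80640

Place the 7 others and the Ada-Dara pair as 8 objects in a line; the pair has 2 internal arrangements.
That gives 2 × 8! = 2 × 40320 = 80640.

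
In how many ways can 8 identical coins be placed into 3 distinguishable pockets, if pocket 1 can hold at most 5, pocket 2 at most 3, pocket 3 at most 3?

Ignoring the caps, the number of non-negative solutions to x_1+…+x_3 = 8 is C(10,2) = 45.
Subtract solutions that violate a single cap (substitute x_i' = x_i − (cap_i+1)): x_1 ≥ 6 gives C(4,2) = 6; x_2 ≥ 4 gives C(6,2) = 15; x_3 ≥ 4 gives C(6,2) = 15. Together 36.
Add back pairs where two caps are both exceeded: 0 + 0 + 1 = 1.
By inclusion–exclusion the count is 45 − 36 + 1 = 10.

10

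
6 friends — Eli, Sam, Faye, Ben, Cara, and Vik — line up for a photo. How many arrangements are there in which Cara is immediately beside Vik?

240

Treat {Cara, Vik} as a single unit. There are 5 units to order, and the pair itself can be ordered 2 ways.
That gives 2 × 5! = 2 × 120 = 240.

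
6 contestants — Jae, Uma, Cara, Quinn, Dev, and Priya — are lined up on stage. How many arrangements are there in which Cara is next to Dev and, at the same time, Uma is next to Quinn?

Treat {Cara,Dev} as one block (2 orders) and {Uma,Quinn} as another (2 orders).
That leaves 4 units to arrange: 2 × 2 × 4! = 4 × 24 = 96.

96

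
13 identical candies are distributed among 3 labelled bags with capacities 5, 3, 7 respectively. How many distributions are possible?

Ignoring the caps, the number of non-negative solutions to x_1+…+x_3 = 13 is C(15,2) = 105.
Subtract solutions that violate a single cap (substitute x_i' = x_i − (cap_i+1)): x_1 ≥ 6 gives C(9,2) = 36; x_2 ≥ 4 gives C(11,2) = 55; x_3 ≥ 8 gives C(7,2) = 21. Together 112.
Add back pairs where two caps are both exceeded: 10 + 0 + 3 = 13.
By inclusion–exclusion the count is 105 − 112 + 13 = 6.

6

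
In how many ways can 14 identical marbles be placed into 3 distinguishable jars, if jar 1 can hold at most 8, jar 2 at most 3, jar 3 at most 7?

By stars and bars, unrestricted non-negative solutions to x_1+…+x_3 = 14 number C(14+2,2) = 120.
Subtract solutions that violate a single cap (substitute x_i' = x_i − (cap_i+1)): x_1 ≥ 9 gives C(7,2) = 21; x_2 ≥ 4 gives C(12,2) = 66; x_3 ≥ 8 gives C(8,2) = 28. Together 115.
Add back pairs where two caps are both exceeded: 3 + 0 + 6 = 9.
By inclusion–exclusion the count is 120 − 115 + 9 = 14.

14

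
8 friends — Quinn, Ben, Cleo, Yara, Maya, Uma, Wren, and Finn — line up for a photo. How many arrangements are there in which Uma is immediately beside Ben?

10080

Treat {Uma, Ben} as a single unit. There are 7 units to order, and the pair itself can be ordered 2 ways.
That gives 2 × 7! = 2 × 5040 = 10080.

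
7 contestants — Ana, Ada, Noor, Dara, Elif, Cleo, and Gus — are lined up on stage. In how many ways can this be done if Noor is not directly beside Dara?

There are 7! = 5040 arrangements in all. If Noor and Dara are adjacent, merging them into one block gives 2·(6)! = 1440 arrangements.
So 5040 − 1440 = 3600 arrangements keep them apart.

3600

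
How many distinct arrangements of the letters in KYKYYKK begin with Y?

Fix Y in the first position and arrange the remaining 6 letters.
Those 6 letters have K appearing 4 times and Y appearing twice, giving (6)!/(4!·2!) = 15.

15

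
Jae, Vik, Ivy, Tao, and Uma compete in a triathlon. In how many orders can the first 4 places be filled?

120

This is an ordered selection of 4 from 5: P(5,4).
That gives 5 × 4 × 3 × 2 = 120.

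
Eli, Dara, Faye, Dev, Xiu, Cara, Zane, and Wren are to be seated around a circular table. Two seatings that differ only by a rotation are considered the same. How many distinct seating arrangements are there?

Around a circle, 8 distinct people have 8!/8 = (7)! = 5040 rotationally distinct seatings.

5040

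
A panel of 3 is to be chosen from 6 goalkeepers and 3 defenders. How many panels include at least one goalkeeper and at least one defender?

63

With no constraint there are C(9,3) = 84 possible selections.
Subtract selections that omit an entire group: no goalkeepers → C(3,3) = 1; no defenders → C(6,3) = 20.
Both groups omitted at once is impossible, so 84 − 21 = 63.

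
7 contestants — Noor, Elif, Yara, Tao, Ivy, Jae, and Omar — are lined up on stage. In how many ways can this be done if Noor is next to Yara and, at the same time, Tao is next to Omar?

480

Treat {Noor,Yara} as one block (2 orders) and {Tao,Omar} as another (2 orders).
That leaves 5 units to arrange: 2 × 2 × 5! = 4 × 120 = 480.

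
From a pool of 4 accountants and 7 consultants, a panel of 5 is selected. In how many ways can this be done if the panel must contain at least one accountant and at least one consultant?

Unrestricted: C(11,5) = 462 ways to pick any 5 of the 11.
Selections missing a whole group: no accountants → C(7,5) = 21; no consultants → C(4,5) = 0.
Both groups omitted at once is impossible, so 462 − 21 = 441.

441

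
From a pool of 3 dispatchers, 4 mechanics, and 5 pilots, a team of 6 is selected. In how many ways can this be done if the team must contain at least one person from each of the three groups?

With no constraint there are C(12,6) = 924 possible selections.
Subtract selections that omit an entire group: no dispatchers → C(9,6) = 84; no mechanics → C(8,6) = 28; no pilots → C(7,6) = 7.
Add back selections omitting two groups (i.e. drawn from a single group): C(3,6) + C(4,6) + C(5,6) = 0.
By inclusion–exclusion: 924 − 119 + 0 = 805.

805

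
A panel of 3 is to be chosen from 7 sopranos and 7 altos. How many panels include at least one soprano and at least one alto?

Unrestricted: C(14,3) = 364 ways to pick any 3 of the 14.
Selections missing a whole group: no sopranos → C(7,3) = 35; no altos → C(7,3) = 35.
Both groups omitted at once is impossible, so 364 − 70 = 294.

294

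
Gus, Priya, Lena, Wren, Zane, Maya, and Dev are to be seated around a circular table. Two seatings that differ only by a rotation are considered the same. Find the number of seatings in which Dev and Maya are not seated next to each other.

All circular seatings of 7 people number (6)! = 720.
Seatings with Dev beside Maya: treat them as a block with 2 internal orders, giving 2 × (5)! = 240.
Subtracting, 720 − 240 = 480.

480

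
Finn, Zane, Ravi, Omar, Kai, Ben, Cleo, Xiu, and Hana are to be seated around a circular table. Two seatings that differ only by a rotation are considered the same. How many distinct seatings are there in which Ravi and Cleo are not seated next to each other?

30240

All circular seatings of 9 people number (8)! = 40320.
Those with Ravi next to Cleo: fuse the pair into one unit and seat 8 units around a circle — 2·(7)! = 10080.
Subtracting, 40320 − 10080 = 30240.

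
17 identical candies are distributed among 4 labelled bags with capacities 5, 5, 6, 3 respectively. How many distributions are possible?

10

Without the upper bounds there are C(20,3) = 1140 ways to split 17 among 4 bags.
Subtract solutions that violate a single cap (substitute x_i' = x_i − (cap_i+1)): x_1 ≥ 6 gives C(14,3) = 364; x_2 ≥ 6 gives C(14,3) = 364; x_3 ≥ 7 gives C(13,3) = 286; x_4 ≥ 4 gives C(16,3) = 560. Together 1574.
Add back pairs where two caps are both exceeded: 56 + 35 + 120 + 35 + 120 + 84 = 450.
Subtract triples: 0 + 4 + 1 + 1 = 6.
By inclusion–exclusion the count is 1140 − 1574 + 450 − 6 = 10.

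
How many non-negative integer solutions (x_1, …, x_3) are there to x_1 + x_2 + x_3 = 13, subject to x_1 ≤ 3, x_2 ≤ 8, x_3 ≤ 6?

Without the upper bounds there are C(15,2) = 105 ways to split 13 among 3 variables.
Subtract solutions that violate a single cap (substitute x_i' = x_i − (cap_i+1)): x_1 ≥ 4 gives C(11,2) = 55; x_2 ≥ 9 gives C(6,2) = 15; x_3 ≥ 7 gives C(8,2) = 28. Together 98.
Add back pairs where two caps are both exceeded: 1 + 6 + 0 = 7.
By inclusion–exclusion the count is 105 − 98 + 7 = 14.

14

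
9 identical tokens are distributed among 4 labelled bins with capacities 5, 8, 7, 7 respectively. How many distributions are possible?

By stars and bars, unrestricted non-negative solutions to x_1+…+x_4 = 9 number C(9+3,3) = 220.
Subtract solutions that violate a single cap (substitute x_i' = x_i − (cap_i+1)): x_1 ≥ 6 gives C(6,3) = 20; x_2 ≥ 9 gives C(3,3) = 1; x_3 ≥ 8 gives C(4,3) = 4; x_4 ≥ 8 gives C(4,3) = 4. Together 29.
No two caps can be exceeded simultaneously, so the pair terms are all 0.
By inclusion–exclusion the count is 220 − 29 + 0 = 191.

191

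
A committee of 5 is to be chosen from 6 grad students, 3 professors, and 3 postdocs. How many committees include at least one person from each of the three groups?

540

Total 5-person selections from all 12: C(12,5) = 792.
Subtract selections that omit an entire group: no grad students → C(6,5) = 6; no professors → C(9,5) = 126; no postdocs → C(9,5) = 126.
Add back selections omitting two groups (i.e. drawn from a single group): C(6,5) + C(3,5) + C(3,5) = 6.
By inclusion–exclusion: 792 − 258 + 6 = 540.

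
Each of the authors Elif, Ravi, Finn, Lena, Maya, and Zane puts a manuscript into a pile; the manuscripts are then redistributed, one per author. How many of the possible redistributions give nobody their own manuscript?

This is the derangement count D_6: permutations of 6 items with no fixed point.
By inclusion–exclusion this is Σ_{j=0}^{6} (−1)^j C(6,j)·(6−j)!.
Computing: 720 − 720 + 360 − 120 + 30 − 6 + 1 = 265.

265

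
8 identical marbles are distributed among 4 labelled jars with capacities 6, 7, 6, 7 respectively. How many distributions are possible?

Without the upper bounds there are C(11,3) = 165 ways to split 8 among 4 jars.
Subtract solutions that violate a single cap (substitute x_i' = x_i − (cap_i+1)): x_1 ≥ 7 gives C(4,3) = 4; x_2 ≥ 8 gives C(3,3) = 1; x_3 ≥ 7 gives C(4,3) = 4; x_4 ≥ 8 gives C(3,3) = 1. Together 10.
No two caps can be exceeded simultaneously, so the pair terms are all 0.
By inclusion–exclusion the count is 165 − 10 + 0 = 155.

155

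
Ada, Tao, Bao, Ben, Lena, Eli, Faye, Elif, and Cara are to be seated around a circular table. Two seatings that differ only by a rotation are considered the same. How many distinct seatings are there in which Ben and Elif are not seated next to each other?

30240

Without the restriction there are (8)! = 40320 seatings.
Those with Ben next to Elif: fuse the pair into one unit and seat 8 units around a circle — 2·(7)! = 10080.
Subtracting, 40320 − 10080 = 30240.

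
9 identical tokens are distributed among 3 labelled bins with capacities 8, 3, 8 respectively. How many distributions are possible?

32

Without the upper bounds there are C(11,2) = 55 ways to split 9 among 3 bins.
Subtract solutions that violate a single cap (substitute x_i' = x_i − (cap_i+1)): x_1 ≥ 9 gives C(2,2) = 1; x_2 ≥ 4 gives C(7,2) = 21; x_3 ≥ 9 gives C(2,2) = 1. Together 23.
No two caps can be exceeded simultaneously, so the pair terms are all 0.
By inclusion–exclusion the count is 55 − 23 + 0 = 32.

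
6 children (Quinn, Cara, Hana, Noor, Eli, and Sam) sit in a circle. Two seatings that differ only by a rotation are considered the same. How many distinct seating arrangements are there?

120

Seat Quinn anywhere (absorbing the rotational symmetry), then permute the other 5: (5)! = 120.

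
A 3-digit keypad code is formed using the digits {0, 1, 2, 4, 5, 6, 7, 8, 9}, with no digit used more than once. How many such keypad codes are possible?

504

This is a permutation of 3 out of 9: P(9,3) = 9!/6!.
9 × 8 × 7 = 504.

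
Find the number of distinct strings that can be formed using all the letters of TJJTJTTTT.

84

TJJTJTTTT has 9 letters with J appearing 3 times and T appearing 6 times.
So there are 9! / (6!·3!) = 84 distinguishable arrangements.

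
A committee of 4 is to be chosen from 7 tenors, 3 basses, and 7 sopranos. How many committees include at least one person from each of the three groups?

With no constraint there are C(17,4) = 2380 possible selections.
Selections missing a whole group: no tenors → C(10,4) = 210; no basses → C(14,4) = 1001; no sopranos → C(10,4) = 210.
Add back selections omitting two groups (i.e. drawn from a single group): C(7,4) + C(3,4) + C(7,4) = 70.
By inclusion–exclusion: 2380 − 1421 + 70 = 1029.

1029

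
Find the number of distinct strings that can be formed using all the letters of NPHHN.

30

The 5 letters of NPHHN have repeats: H appearing twice and N appearing twice.
The number of distinct arrangements is 5!/(2!·2!) = 120/4 = 30.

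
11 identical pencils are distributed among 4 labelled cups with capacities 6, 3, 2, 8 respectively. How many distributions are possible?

74

By stars and bars, unrestricted non-negative solutions to x_1+…+x_4 = 11 number C(11+3,3) = 364.
Subtract solutions that violate a single cap (substitute x_i' = x_i − (cap_i+1)): x_1 ≥ 7 gives C(7,3) = 35; x_2 ≥ 4 gives C(10,3) = 120; x_3 ≥ 3 gives C(11,3) = 165; x_4 ≥ 9 gives C(5,3) = 10. Together 330.
Add back pairs where two caps are both exceeded: 1 + 4 + 0 + 35 + 0 + 0 = 40.
By inclusion–exclusion the count is 364 − 330 + 40 = 74.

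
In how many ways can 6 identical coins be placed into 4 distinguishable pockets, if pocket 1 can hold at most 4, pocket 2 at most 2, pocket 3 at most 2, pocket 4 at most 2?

Without the upper bounds there are C(9,3) = 84 ways to split 6 among 4 pockets.
Subtract solutions that violate a single cap (substitute x_i' = x_i − (cap_i+1)): x_1 ≥ 5 gives C(4,3) = 4; x_2 ≥ 3 gives C(6,3) = 20; x_3 ≥ 3 gives C(6,3) = 20; x_4 ≥ 3 gives C(6,3) = 20. Together 64.
Add back pairs where two caps are both exceeded: 0 + 0 + 0 + 1 + 1 + 1 = 3.
By inclusion–exclusion the count is 84 − 64 + 3 = 23.

23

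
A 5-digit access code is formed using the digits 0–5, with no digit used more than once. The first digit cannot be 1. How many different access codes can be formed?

600

The first digit has 6−1 = 5 choices (anything except 1).
The remaining 4 digits are filled from the other 5 symbols without repetition: 5 × 4 × 3 × 2 = 120.
Total: 5 × 120 = 600.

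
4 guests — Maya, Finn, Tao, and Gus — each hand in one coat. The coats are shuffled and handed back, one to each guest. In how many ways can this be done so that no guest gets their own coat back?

This is the derangement count D_4: permutations of 4 items with no fixed point.
By inclusion–exclusion this is Σ_{j=0}^{4} (−1)^j C(4,j)·(4−j)!.
Computing: 24 − 24 + 12 − 4 + 1 = 9.

9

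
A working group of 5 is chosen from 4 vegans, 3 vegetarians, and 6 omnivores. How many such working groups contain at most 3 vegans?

Split by how many vegans are chosen (0 through 3).
Sum: C(4,0)·C(9,5) + C(4,1)·C(9,4) + C(4,2)·C(9,3) + C(4,3)·C(9,2) = 126 + 504 + 504 + 144 = 1278.

1278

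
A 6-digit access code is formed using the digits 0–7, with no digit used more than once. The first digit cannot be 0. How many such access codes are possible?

The first digit has 8−1 = 7 choices (anything except 0).
The remaining 5 digits are filled from the other 7 symbols without repetition: 7 × 6 × 5 × 4 × 3 = 2520.
Total: 7 × 2520 = 17640.

17640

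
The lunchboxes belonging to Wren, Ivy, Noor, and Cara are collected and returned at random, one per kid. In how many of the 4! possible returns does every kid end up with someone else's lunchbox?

Let Aᵢ be the assignments in which kid i gets their own lunchbox. We want the size of the complement of A₁∪…∪A_4.
By inclusion–exclusion this is Σ_{j=0}^{4} (−1)^j C(4,j)·(4−j)!.
Computing: 24 − 24 + 12 − 4 + 1 = 9.

9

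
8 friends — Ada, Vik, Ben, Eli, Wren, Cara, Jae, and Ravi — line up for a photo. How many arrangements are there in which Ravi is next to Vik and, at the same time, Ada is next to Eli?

2880

Treat {Ravi,Vik} as one block (2 orders) and {Ada,Eli} as another (2 orders).
That leaves 6 units to arrange: 2 × 2 × 6! = 4 × 720 = 2880.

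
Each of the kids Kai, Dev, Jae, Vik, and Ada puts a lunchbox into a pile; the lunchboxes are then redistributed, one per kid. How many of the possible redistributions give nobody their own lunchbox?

This is the derangement count D_5: permutations of 5 items with no fixed point.
By inclusion–exclusion this is Σ_{j=0}^{5} (−1)^j C(5,j)·(5−j)!.
Computing: 120 − 120 + 60 − 20 + 5 − 1 = 44.

44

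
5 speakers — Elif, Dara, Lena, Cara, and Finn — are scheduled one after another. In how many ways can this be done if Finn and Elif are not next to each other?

72

There are 5! = 120 arrangements in all. If Finn and Elif are adjacent, merging them into one block gives 2·(4)! = 48 arrangements.
So 120 − 48 = 72 arrangements keep them apart.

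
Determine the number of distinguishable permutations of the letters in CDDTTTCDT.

Letter multiplicities in CDDTTTCDT: C×2, D×3, T×4.
The number of distinct arrangements is 9!/(4!·3!·2!) = 362880/288 = 1260.

1260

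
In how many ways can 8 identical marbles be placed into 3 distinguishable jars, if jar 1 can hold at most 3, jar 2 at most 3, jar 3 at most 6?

13

Ignoring the caps, the number of non-negative solutions to x_1+…+x_3 = 8 is C(10,2) = 45.
Subtract solutions that violate a single cap (substitute x_i' = x_i − (cap_i+1)): x_1 ≥ 4 gives C(6,2) = 15; x_2 ≥ 4 gives C(6,2) = 15; x_3 ≥ 7 gives C(3,2) = 3. Together 33.
Add back pairs where two caps are both exceeded: 1 + 0 + 0 = 1.
By inclusion–exclusion the count is 45 − 33 + 1 = 13.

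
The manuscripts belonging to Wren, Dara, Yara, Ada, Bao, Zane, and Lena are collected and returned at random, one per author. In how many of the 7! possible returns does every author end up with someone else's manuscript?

This is the derangement count D_7: permutations of 7 items with no fixed point.
By inclusion–exclusion this is Σ_{j=0}^{7} (−1)^j C(7,j)·(7−j)!.
Computing: 5040 − 5040 + 2520 − 840 + 210 − 42 + 7 − 1 = 1854.

1854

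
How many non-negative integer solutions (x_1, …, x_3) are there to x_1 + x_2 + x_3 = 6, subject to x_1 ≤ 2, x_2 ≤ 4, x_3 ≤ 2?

6

Ignoring the caps, the number of non-negative solutions to x_1+…+x_3 = 6 is C(8,2) = 28.
Subtract solutions that violate a single cap (substitute x_i' = x_i − (cap_i+1)): x_1 ≥ 3 gives C(5,2) = 10; x_2 ≥ 5 gives C(3,2) = 3; x_3 ≥ 3 gives C(5,2) = 10. Together 23.
Add back pairs where two caps are both exceeded: 0 + 1 + 0 = 1.
By inclusion–exclusion the count is 28 − 23 + 1 = 6.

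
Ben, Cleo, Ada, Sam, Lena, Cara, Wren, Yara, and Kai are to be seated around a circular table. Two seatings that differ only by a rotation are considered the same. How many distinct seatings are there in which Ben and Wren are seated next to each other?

Glue Ben and Wren into a block (2 internal orders). Seating 8 units around a circle gives (7)! arrangements.
So 2 × (7)! = 2 × 5040 = 10080.

10080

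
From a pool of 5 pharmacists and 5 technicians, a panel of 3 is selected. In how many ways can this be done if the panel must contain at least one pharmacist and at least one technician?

Total 3-person selections from all 10: C(10,3) = 120.
Subtract selections that omit an entire group: no pharmacists → C(5,3) = 10; no technicians → C(5,3) = 10.
Both groups omitted at once is impossible, so 120 − 20 = 100.

100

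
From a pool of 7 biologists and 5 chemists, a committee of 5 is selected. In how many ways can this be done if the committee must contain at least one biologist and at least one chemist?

Total 5-person selections from all 12: C(12,5) = 792.
Subtract selections that omit an entire group: no biologists → C(5,5) = 1; no chemists → C(7,5) = 21.
Both groups omitted at once is impossible, so 792 − 22 = 770.

770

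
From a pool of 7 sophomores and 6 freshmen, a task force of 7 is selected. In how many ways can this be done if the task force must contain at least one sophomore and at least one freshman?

1715

Total 7-person selections from all 13: C(13,7) = 1716.
Selections missing a whole group: no sophomores → C(6,7) = 0; no freshmen → C(7,7) = 1.
Both groups omitted at once is impossible, so 1716 − 1 = 1715.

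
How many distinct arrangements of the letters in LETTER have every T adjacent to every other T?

60

Treat the 2 copies of T as a single block. The multiset to arrange is then {TT, E, E, L, R}, 5 items in all.
That gives (5)!/(2!) = 60 arrangements.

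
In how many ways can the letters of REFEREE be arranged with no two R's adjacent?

75

There are 7!/(4!·2!) = 105 arrangements of REFEREE in total.
Arrangements with the R's together: treat RR as one letter, giving (6)!/(4!) = 30.
Subtracting, 105 − 30 = 75 arrangements keep the R's apart.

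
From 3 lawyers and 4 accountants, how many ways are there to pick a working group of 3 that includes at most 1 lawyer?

Split by how many lawyers are chosen (0 through 1).
Sum: C(3,0)·C(4,3) + C(3,1)·C(4,2) = 4 + 18 = 22.

22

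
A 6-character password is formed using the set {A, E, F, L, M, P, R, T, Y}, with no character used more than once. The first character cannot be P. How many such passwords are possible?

The first character has 9−1 = 8 choices (anything except P).
The remaining 5 characters are filled from the other 8 symbols without repetition: 8 × 7 × 6 × 5 × 4 = 6720.
Total: 8 × 6720 = 53760.

53760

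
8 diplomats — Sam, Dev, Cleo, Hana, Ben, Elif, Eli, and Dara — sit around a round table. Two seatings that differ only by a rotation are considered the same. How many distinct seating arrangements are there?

5040

Fix one person's seat to break rotational symmetry; the remaining 7 people can be arranged in (7)! = 5040 ways.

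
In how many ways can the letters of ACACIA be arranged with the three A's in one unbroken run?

Treat the 3 copies of A as a single block. The multiset to arrange is then {AAA, C, C, I}, 4 items in all.
That gives (4)!/(2!) = 12 arrangements.

12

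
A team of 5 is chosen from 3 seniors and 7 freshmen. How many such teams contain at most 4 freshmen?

Split by how many freshmen are chosen (0 through 4).
Sum: C(7,0)·C(3,5) + C(7,1)·C(3,4) + C(7,2)·C(3,3) + C(7,3)·C(3,2) + C(7,4)·C(3,1) = 0 + 0 + 21 + 105 + 105 = 231.

231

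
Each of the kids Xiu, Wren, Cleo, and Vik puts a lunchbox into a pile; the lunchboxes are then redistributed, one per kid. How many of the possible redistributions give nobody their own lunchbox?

Count assignments avoiding every fixed point. For any j of the 4 kids fixed to their own lunchbox, the other 4−j can be arranged in (4−j)! ways.
By inclusion–exclusion this is Σ_{j=0}^{4} (−1)^j C(4,j)·(4−j)!.
Computing: 24 − 24 + 12 − 4 + 1 = 9.

9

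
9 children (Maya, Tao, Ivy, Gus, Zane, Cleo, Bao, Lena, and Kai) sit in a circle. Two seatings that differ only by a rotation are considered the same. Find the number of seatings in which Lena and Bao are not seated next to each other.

All circular seatings of 9 people number (8)! = 40320.
Seatings with Lena beside Bao: treat them as a block with 2 internal orders, giving 2 × (7)! = 10080.
Subtracting, 40320 − 10080 = 30240.

30240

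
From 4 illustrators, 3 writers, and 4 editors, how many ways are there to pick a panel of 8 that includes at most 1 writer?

Split by how many writers are chosen (0 through 1).
Sum: C(3,0)·C(8,8) + C(3,1)·C(8,7) = 1 + 24 = 25.

25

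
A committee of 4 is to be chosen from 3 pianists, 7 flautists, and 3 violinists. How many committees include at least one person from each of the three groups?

315

With no constraint there are C(13,4) = 715 possible selections.
Selections missing a whole group: no pianists → C(10,4) = 210; no flautists → C(6,4) = 15; no violinists → C(10,4) = 210.
Add back selections omitting two groups (i.e. drawn from a single group): C(3,4) + C(7,4) + C(3,4) = 35.
By inclusion–exclusion: 715 − 435 + 35 = 315.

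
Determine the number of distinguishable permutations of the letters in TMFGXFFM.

3360

The 8 letters of TMFGXFFM have repeats: F appearing 3 times and M appearing twice.
The number of distinct arrangements is 8!/(3!·2!) = 40320/12 = 3360.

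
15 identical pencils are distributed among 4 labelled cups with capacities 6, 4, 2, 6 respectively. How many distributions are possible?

19

By stars and bars, unrestricted non-negative solutions to x_1+…+x_4 = 15 number C(15+3,3) = 816.
Subtract solutions that violate a single cap (substitute x_i' = x_i − (cap_i+1)): x_1 ≥ 7 gives C(11,3) = 165; x_2 ≥ 5 gives C(13,3) = 286; x_3 ≥ 3 gives C(15,3) = 455; x_4 ≥ 7 gives C(11,3) = 165. Together 1071.
Add back pairs where two caps are both exceeded: 20 + 56 + 4 + 120 + 20 + 56 = 276.
Subtract triples: 1 + 0 + 0 + 1 = 2.
By inclusion–exclusion the count is 816 − 1071 + 276 − 2 = 19.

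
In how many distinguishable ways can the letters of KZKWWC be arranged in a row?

KZKWWC has 6 letters with K appearing twice and W appearing twice.
Dividing 6! = 720 by 2!·2! = 4 for the repeated letters gives 180.

180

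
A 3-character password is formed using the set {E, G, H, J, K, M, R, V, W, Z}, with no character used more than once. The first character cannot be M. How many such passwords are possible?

The first character has 10−1 = 9 choices (anything except M).
The remaining 2 characters are filled from the other 9 symbols without repetition: 9 × 8 = 72.
Total: 9 × 72 = 648.

648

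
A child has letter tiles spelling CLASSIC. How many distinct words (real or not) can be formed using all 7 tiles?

The 7 letters of CLASSIC have repeats: C appearing twice and S appearing twice.
So there are 7! / (2!·2!) = 1260 distinguishable arrangements.

1260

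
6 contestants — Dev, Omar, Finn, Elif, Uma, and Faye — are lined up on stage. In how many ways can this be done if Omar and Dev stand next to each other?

240

Treat {Omar, Dev} as a single unit. There are 5 units to order, and the pair itself can be ordered 2 ways.
That gives 2 × 5! = 2 × 120 = 240.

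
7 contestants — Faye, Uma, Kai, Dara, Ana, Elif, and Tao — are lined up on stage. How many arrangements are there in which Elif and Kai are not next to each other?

There are 7! = 5040 arrangements in all. If Elif and Kai are adjacent, merging them into one block gives 2·(6)! = 1440 arrangements.
Complementary counting: 5040 − 1440 = 3600.

3600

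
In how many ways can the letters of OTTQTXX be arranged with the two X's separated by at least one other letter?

Total arrangements of OTTQTXX: 7!/(3!·2!) = 420.
If the two X's are adjacent, glue them into one block, leaving 6 items to arrange: (6)!/(3!) = 120 ways.
Hence 420 − 120 = 300.

300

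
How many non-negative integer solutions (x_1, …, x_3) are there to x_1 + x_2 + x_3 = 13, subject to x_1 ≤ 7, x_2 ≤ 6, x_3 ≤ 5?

Without the upper bounds there are C(15,2) = 105 ways to split 13 among 3 variables.
Subtract solutions that violate a single cap (substitute x_i' = x_i − (cap_i+1)): x_1 ≥ 8 gives C(7,2) = 21; x_2 ≥ 7 gives C(8,2) = 28; x_3 ≥ 6 gives C(9,2) = 36. Together 85.
Add back pairs where two caps are both exceeded: 0 + 0 + 1 = 1.
By inclusion–exclusion the count is 105 − 85 + 1 = 21.

21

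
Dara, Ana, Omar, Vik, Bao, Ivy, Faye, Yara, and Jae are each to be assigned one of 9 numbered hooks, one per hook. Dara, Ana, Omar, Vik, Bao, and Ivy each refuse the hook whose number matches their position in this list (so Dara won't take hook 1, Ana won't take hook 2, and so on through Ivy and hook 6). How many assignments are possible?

Let Aᵢ (for 1 ≤ i ≤ 6) be the placements that put person i in their forbidden hook. Any j of these fix j positions, leaving (9−j)! ways to fill the rest, and there are C(6,j) ways to pick which j.
By inclusion–exclusion, the number of valid placements is Σ_{j=0}^{6} (−1)^j C(6,j)·(9−j)!.
Computing: 362880 − 241920 + 75600 − 14400 + 1800 − 144 + 6 = 183822.

183822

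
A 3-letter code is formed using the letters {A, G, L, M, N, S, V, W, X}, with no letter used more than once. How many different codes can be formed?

504

This is a permutation of 3 out of 9: P(9,3) = 9!/6!.
That product is 9 × 8 × 7 = 504.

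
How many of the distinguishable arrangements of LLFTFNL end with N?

With the last slot taken by N, it remains to arrange the other 6 letters (LLFTFL).
Those 6 letters have F appearing twice and L appearing 3 times, giving (6)!/(3!·2!) = 60.

60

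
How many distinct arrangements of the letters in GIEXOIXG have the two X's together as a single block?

1260

Treat the 2 copies of X as a single block. The multiset to arrange is then {XX, E, G, G, I, I, O}, 7 items in all.
That gives (7)!/(2!·2!) = 1260 arrangements.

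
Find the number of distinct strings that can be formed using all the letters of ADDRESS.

1260

The 7 letters of ADDRESS have repeats: D appearing twice and S appearing twice.
So there are 7! / (2!·2!) = 1260 distinguishable arrangements.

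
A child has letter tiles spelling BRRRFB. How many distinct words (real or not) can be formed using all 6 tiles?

The 6 letters of BRRRFB have repeats: B appearing twice and R appearing 3 times.
So there are 6! / (3!·2!) = 60 distinguishable arrangements.

60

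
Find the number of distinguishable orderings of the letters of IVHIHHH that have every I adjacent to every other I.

30

Treat the 2 copies of I as a single block. The multiset to arrange is then {II, H, H, H, H, V}, 6 items in all.
That gives (6)!/(4!) = 30 arrangements.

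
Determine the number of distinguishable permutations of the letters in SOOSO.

10

SOOSO has 5 letters with O appearing 3 times and S appearing twice.
Dividing 5! = 120 by 3!·2! = 12 for the repeated letters gives 10.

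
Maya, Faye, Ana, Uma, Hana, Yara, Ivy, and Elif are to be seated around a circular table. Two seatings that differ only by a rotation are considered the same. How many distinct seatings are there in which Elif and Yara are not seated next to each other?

All circular seatings of 8 people number (7)! = 5040.
Seatings with Elif beside Yara: treat them as a block with 2 internal orders, giving 2 × (6)! = 1440.
Subtracting, 5040 − 1440 = 3600.

3600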